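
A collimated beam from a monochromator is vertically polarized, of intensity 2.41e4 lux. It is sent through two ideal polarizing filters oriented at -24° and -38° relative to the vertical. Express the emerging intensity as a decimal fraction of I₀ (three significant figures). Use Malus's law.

I/I₀ ≈ 0.786

By Malus's law, I₁ = 2.41e4 lux · cos²(24°) = 2.011e+04 lux.
I₂ = I₁ · cos²(14°) = 2.011e+04 · 0.9415 = 1.894e+04 lux.
Transmitted fraction = 0.7857.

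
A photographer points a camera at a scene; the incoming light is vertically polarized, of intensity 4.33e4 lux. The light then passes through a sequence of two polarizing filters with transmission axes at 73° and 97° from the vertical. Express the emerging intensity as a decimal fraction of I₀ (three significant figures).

I/I₀ ≈ 0.0713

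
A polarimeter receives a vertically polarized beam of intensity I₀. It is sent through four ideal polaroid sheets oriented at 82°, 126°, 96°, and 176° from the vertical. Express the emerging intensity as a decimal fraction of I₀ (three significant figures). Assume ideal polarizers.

I₁ = I₀ cos²(82° − 0°) = I₀ cos²(82°) = 0.01937 I₀.
I₂ = I₁ cos²(126° − 82°) = 0.01937 I₀ · cos²(44°) = 0.01002 I₀.
I₃ = I₂ cos²(96° − 126°) = 0.01002 I₀ · cos²(30°) = 0.007517 I₀.
I₄ = I₃ cos²(176° − 96°) = 0.007517 I₀ · cos²(80°) = 0.0002267 I₀.
Transmitted fraction = 0.0002267.

≈ 0.000227 I₀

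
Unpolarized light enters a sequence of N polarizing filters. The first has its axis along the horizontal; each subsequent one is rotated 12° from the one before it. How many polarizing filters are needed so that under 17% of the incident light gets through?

N = 26

First polarizer halves the unpolarized light: factor 1/2.
Each further stage multiplies by cos²(12°) = 0.9568.
After N polarizers: T = 0.5·0.9568^(N−1). Require T < 0.17 ⇒ N−1 > ln(0.17/0.5)/ln(0.9568) = 24.41, so N−1 ≥ 25 and N = 26.
Check: N=26 gives T = 0.1656 < 0.17; N=25 gives T = 0.1731.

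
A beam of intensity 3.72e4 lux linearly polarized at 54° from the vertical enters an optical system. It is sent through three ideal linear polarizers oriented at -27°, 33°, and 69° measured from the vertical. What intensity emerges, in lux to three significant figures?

I ≈ 149 lux

I₁ = 3.72e4 lux · cos²(81°) = 910.3 lux.
I₂ = I₁ · cos²(60°) = 910.3 · 0.25 = 227.6 lux.
I₃ = I₂ · cos²(36°) = 227.6 · 0.6545 = 149 lux.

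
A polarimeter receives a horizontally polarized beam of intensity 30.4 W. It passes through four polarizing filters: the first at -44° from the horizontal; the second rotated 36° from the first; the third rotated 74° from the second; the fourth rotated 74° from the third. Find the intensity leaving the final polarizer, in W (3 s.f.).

I ≈ 0.0594 W

By Malus's law, I₁ = 30.4 W · cos²(44°) = 15.73 W.
I₂ = I₁ · cos²(36°) = 15.73 · 0.6545 = 10.3 W.
I₃ = I₂ · cos²(74°) = 10.3 · 0.07598 = 0.7822 W.
I₄ = I₃ · cos²(74°) = 0.7822 · 0.07598 = 0.05943 W.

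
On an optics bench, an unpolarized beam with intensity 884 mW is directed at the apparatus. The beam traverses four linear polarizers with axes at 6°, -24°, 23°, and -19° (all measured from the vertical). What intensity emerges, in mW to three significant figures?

Unpolarized light through the first polarizer → I₁ = 884 mW/2 = 442 mW, polarized at 6°.
I₂ = I₁ · cos²(30°) = 442 · 0.75 = 331.5 mW.
I₃ = I₂ · cos²(47°) = 331.5 · 0.4651 = 154.2 mW.
I₄ = I₃ · cos²(42°) = 154.2 · 0.5523 = 85.15 mW.

I ≈ 85.2 mW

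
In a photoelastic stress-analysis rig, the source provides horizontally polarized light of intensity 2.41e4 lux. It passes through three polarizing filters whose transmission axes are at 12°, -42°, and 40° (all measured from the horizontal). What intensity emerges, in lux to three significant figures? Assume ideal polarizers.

I ≈ 154 lux

By Malus's law, I₁ = 2.41e4 lux · cos²(12°) = 2.306e+04 lux.
I₂ = I₁ · cos²(54°) = 2.306e+04 · 0.3455 = 7966 lux.
I₃ = I₂ · cos²(82°) = 7966 · 0.01937 = 154.3 lux.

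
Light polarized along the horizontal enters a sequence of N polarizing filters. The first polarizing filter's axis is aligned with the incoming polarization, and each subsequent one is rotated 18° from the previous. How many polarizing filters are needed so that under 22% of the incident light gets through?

First polarizer is aligned with the polarization: full transmission.
Each further stage multiplies by cos²(18°) = 0.9045.
After N polarizers: T = 0.9045^(N−1). Require T < 0.22 ⇒ N−1 > ln(0.22)/ln(0.9045) = 15.09, so N−1 ≥ 16 and N = 17.
Check: N=17 gives T = 0.2007 < 0.22; N=16 gives T = 0.2219.

N = 17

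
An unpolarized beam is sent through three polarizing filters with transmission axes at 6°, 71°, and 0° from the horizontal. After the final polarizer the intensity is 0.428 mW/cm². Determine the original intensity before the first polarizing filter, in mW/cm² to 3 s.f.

Unpolarized light through the first polarizer → I₁ = ½ I₀, now polarized at 6°.
I₂ = I₁ cos²(71° − 6°) = 0.5 I₀ · cos²(65°) = 0.0893 I₀.
I₃ = I₂ cos²(0° − 71°) = 0.0893 I₀ · cos²(71°) = 0.009466 I₀.
So 0.428 mW/cm² = 0.009466 I₀, giving I₀ = 0.428/0.009466 = 45.22 mW/cm².

I₀ ≈ 45.2 mW/cm²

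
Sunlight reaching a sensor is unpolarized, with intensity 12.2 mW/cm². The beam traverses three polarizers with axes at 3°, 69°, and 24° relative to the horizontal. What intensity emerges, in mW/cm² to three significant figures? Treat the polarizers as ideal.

I ≈ 0.505 mW/cm²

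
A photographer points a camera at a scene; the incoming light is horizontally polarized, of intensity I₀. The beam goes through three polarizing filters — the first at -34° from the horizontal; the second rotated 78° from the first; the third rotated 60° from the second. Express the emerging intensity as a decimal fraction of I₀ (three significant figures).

≈ 0.00743 I₀

I₁ = I₀ cos²(-34° − 0°) = I₀ cos²(34°) = 0.6873 I₀.
I₂ = I₁ cos²(78°) = 0.6873 · 0.04323 I₀ = 0.02971 I₀.
I₃ = I₂ cos²(60°) = 0.02971 · 0.25 I₀ = 0.007428 I₀.
Transmitted fraction = 0.007428.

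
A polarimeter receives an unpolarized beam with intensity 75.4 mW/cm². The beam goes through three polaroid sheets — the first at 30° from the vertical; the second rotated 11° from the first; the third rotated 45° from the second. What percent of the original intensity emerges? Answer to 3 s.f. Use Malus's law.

Unpolarized light through the first polarizer → I₁ = 75.4 mW/cm²/2 = 37.7 mW/cm², polarized at 30°.
I₂ = I₁ · cos²(11°) = 37.7 · 0.9636 = 36.33 mW/cm².
I₃ = I₂ · cos²(45°) = 36.33 · 0.5 = 18.16 mW/cm².
That is 24.09% of the incident intensity.

≈ 24.1%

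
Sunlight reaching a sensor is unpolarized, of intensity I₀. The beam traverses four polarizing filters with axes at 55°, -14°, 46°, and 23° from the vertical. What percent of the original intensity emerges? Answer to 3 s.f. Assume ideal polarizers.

Unpolarized light through the first polarizer → I₁ = ½ I₀, now polarized at 55°.
I₂ = I₁ cos²(-14° − 55°) = 0.5 I₀ · cos²(69°) = 0.06421 I₀.
I₃ = I₂ cos²(46° + 14°) = 0.06421 I₀ · cos²(60°) = 0.01605 I₀.
I₄ = I₃ cos²(23° − 46°) = 0.01605 I₀ · cos²(23°) = 0.0136 I₀.
That is 1.36% of the incident intensity.

≈ 1.36%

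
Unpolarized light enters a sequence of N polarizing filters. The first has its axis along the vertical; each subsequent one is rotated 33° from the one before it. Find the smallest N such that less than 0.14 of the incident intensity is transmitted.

First polarizer halves the unpolarized light: factor 1/2.
Each further stage multiplies by cos²(33°) = 0.7034.
After N polarizers: T = 0.5·0.7034^(N−1). Require T < 0.14 ⇒ N−1 > ln(0.14/0.5)/ln(0.7034) = 3.62, so N−1 ≥ 4 and N = 5.
Check: N=5 gives T = 0.1224 < 0.14; N=4 gives T = 0.174.

N = 5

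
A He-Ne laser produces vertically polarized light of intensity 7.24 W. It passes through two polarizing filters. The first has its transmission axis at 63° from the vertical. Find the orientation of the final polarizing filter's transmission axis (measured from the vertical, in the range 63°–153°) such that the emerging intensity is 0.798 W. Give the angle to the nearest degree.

I₁ = I₀ cos²(63° − 0°) = I₀ cos²(63°) = 0.2061 I₀.
Target fraction: 0.798 / 7.24 W = 0.1102 of I₀.
Need I₂/I₀ = 0.1102, so cos²(θ − 63°) = 0.1102 / 0.2061 = 0.5348.
θ − 63° = arccos(√0.5348) = 43.0°, giving θ ≈ 63 + 43.0 = 106.0°.

θ ≈ 106°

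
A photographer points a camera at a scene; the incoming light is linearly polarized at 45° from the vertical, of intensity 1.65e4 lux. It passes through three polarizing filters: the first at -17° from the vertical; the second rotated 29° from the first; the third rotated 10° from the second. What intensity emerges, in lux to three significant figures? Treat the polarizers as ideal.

By Malus's law, I₁ = 1.65e4 lux · cos²(62°) = 3637 lux.
I₂ = I₁ · cos²(29°) = 3637 · 0.765 = 2782 lux.
I₃ = I₂ · cos²(10°) = 2782 · 0.9698 = 2698 lux.

I ≈ 2700 lux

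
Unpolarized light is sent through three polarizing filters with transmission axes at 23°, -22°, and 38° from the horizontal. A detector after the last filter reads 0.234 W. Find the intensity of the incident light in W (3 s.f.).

I₀ ≈ 3.74 W

Unpolarized light through the first polarizer → I₁ = ½ I₀, now polarized at 23°.
I₂ = I₁ cos²(-22° − 23°) = 0.5 I₀ · cos²(45°) = 0.25 I₀.
I₃ = I₂ cos²(38° + 22°) = 0.25 I₀ · cos²(60°) = 0.0625 I₀.
So 0.234 W = 0.0625 I₀, giving I₀ = 0.234/0.0625 = 3.744 W.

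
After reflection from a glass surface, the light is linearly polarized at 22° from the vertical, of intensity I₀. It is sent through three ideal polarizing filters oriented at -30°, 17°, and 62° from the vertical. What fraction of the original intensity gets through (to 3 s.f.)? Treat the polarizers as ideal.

≈ 0.0881 I₀

I₁ = I₀ cos²(-30° − 22°) = I₀ cos²(52°) = 0.379 I₀.
I₂ = I₁ cos²(17° + 30°) = 0.379 I₀ · cos²(47°) = 0.1763 I₀.
I₃ = I₂ cos²(62° − 17°) = 0.1763 I₀ · cos²(45°) = 0.08815 I₀.
Transmitted fraction = 0.08815.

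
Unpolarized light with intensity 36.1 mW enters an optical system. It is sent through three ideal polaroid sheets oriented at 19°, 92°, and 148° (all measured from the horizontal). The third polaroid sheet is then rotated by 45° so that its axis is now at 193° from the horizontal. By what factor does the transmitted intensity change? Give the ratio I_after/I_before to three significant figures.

I_new/I_old ≈ 0.116

Before rotation:
Unpolarized light through the first polarizer → I₁ = ½ I₀, now polarized at 19°.
I₂ = I₁ cos²(92° − 19°) = 0.5 I₀ · cos²(73°) = 0.04274 I₀.
I₃ = I₂ cos²(148° − 92°) = 0.04274 I₀ · cos²(56°) = 0.01336 I₀.
After rotation:
Unpolarized light through the first polarizer → I₁ = ½ I₀, now polarized at 19°.
I₂ = I₁ cos²(92° − 19°) = 0.5 I₀ · cos²(73°) = 0.04274 I₀.
Angle between axes 2 and 3: 79°. I₃ = 0.04274 I₀ · cos²(79°) = 0.001556 I₀.
Ratio = 0.001556 / 0.01336 = 0.1164.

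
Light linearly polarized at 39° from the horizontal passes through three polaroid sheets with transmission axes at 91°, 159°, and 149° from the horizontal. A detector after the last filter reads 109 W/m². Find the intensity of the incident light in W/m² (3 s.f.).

I₀ ≈ 2110 W/m²

By Malus's law, I₁ = I₀ cos²(91° − 39°) = I₀ cos²(52°) = 0.379 I₀.
I₂ = I₁ cos²(159° − 91°) = 0.379 I₀ · cos²(68°) = 0.05319 I₀.
I₃ = I₂ cos²(149° − 159°) = 0.05319 I₀ · cos²(10°) = 0.05159 I₀.
So 109 W/m² = 0.05159 I₀, giving I₀ = 109/0.05159 = 2113 W/m².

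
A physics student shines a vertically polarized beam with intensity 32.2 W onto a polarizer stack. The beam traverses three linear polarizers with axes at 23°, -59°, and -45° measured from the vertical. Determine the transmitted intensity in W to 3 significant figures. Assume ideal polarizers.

I ≈ 0.498 W

By Malus's law, I₁ = 32.2 W · cos²(23°) = 27.28 W.
I₂ = I₁ · cos²(82°) = 27.28 · 0.01937 = 0.5285 W.
I₃ = I₂ · cos²(14°) = 0.5285 · 0.9415 = 0.4975 W.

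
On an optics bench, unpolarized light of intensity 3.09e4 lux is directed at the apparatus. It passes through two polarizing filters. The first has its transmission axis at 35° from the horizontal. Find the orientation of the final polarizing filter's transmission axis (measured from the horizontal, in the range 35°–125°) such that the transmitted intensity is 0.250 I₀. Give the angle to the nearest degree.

Unpolarized light through the first polarizer → I₁ = ½ I₀, now polarized at 35°.
Need I₂/I₀ = 0.25, so cos²(θ − 35°) = 0.25 / 0.5 = 0.5.
θ − 35° = arccos(√0.5) = 45.0°, giving θ ≈ 35 + 45.0 = 80.0°.

θ ≈ 80°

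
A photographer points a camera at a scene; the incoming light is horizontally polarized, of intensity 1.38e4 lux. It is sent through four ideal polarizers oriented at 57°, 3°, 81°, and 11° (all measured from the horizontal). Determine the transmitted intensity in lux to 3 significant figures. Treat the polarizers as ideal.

I₁ = 1.38e4 lux · cos²(57°) = 4094 lux.
I₂ = I₁ · cos²(54°) = 4094 · 0.3455 = 1414 lux.
I₃ = I₂ · cos²(78°) = 1414 · 0.04323 = 61.14 lux.
I₄ = I₃ · cos²(70°) = 61.14 · 0.117 = 7.151 lux.

I ≈ 7.15 lux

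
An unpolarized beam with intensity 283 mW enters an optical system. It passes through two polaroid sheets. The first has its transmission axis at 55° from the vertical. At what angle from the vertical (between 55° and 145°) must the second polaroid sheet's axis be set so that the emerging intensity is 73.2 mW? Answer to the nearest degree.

θ ≈ 99°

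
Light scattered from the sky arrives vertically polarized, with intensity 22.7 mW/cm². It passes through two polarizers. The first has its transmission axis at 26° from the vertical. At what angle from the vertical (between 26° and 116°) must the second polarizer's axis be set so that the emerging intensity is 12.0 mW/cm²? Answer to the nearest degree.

θ ≈ 62°

I₁ = I₀ cos²(26° − 0°) = I₀ cos²(26°) = 0.8078 I₀.
Target fraction: 12.0 / 22.7 mW/cm² = 0.5286 of I₀.
Need I₂/I₀ = 0.5286, so cos²(θ − 26°) = 0.5286 / 0.8078 = 0.6544.
θ − 26° = arccos(√0.6544) = 36.0°, giving θ ≈ 26 + 36.0 = 62.0°.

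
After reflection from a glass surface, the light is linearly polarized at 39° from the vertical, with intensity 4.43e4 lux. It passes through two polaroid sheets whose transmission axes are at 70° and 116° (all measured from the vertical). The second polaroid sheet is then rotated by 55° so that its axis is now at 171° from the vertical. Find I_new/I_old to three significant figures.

Before rotation:
By Malus's law, I₁ = I₀ cos²(70° − 39°) = I₀ cos²(31°) = 0.7347 I₀.
I₂ = I₁ cos²(116° − 70°) = 0.7347 I₀ · cos²(46°) = 0.3545 I₀.
After rotation:
I₁ = I₀ cos²(70° − 39°) = I₀ cos²(31°) = 0.7347 I₀.
Angle between axes 1 and 2: 79°. I₂ = 0.7347 I₀ · cos²(79°) = 0.02675 I₀.
Ratio = 0.02675 / 0.3545 = 0.07545.

I_new/I_old ≈ 0.0754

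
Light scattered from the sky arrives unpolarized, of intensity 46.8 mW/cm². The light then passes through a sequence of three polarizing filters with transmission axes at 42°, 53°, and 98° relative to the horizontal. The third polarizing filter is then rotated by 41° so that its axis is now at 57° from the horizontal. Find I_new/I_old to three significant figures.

I_new/I_old ≈ 1.99

Before rotation:
Unpolarized light through the first polarizer → I₁ = ½ I₀, now polarized at 42°.
I₂ = I₁ cos²(53° − 42°) = 0.5 I₀ · cos²(11°) = 0.4818 I₀.
I₃ = I₂ cos²(98° − 53°) = 0.4818 I₀ · cos²(45°) = 0.2409 I₀.
After rotation:
Unpolarized light through the first polarizer → I₁ = ½ I₀, now polarized at 42°.
I₂ = I₁ cos²(53° − 42°) = 0.5 I₀ · cos²(11°) = 0.4818 I₀.
I₃ = I₂ cos²(57° − 53°) = 0.4818 I₀ · cos²(4°) = 0.4795 I₀.
Ratio = 0.4795 / 0.2409 = 1.99.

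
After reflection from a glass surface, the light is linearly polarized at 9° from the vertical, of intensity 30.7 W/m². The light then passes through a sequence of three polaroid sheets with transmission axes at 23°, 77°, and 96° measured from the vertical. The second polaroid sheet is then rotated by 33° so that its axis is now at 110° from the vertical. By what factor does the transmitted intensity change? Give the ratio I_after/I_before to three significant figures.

Before rotation:
I₁ = I₀ cos²(23° − 9°) = I₀ cos²(14°) = 0.9415 I₀.
I₂ = I₁ cos²(77° − 23°) = 0.9415 I₀ · cos²(54°) = 0.3253 I₀.
I₃ = I₂ cos²(96° − 77°) = 0.3253 I₀ · cos²(19°) = 0.2908 I₀.
After rotation:
I₁ = I₀ cos²(23° − 9°) = I₀ cos²(14°) = 0.9415 I₀.
I₂ = I₁ cos²(110° − 23°) = 0.9415 I₀ · cos²(87°) = 0.002579 I₀.
I₃ = I₂ cos²(96° − 110°) = 0.002579 I₀ · cos²(14°) = 0.002428 I₀.
Ratio = 0.002428 / 0.2908 = 0.008349.

I_new/I_old ≈ 0.00835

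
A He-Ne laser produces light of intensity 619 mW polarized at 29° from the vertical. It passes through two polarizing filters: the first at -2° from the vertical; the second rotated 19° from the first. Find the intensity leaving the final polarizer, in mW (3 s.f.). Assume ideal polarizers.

By Malus's law, I₁ = 619 mW · cos²(31°) = 454.8 mW.
I₂ = I₁ · cos²(19°) = 454.8 · 0.894 = 406.6 mW.

I ≈ 407 mW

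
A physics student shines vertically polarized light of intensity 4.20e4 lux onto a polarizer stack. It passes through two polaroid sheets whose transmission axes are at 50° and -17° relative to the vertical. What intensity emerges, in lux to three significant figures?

I ≈ 2650 lux

I₁ = 4.20e4 lux · cos²(50°) = 1.735e+04 lux.
I₂ = I₁ · cos²(67°) = 1.735e+04 · 0.1527 = 2649 lux.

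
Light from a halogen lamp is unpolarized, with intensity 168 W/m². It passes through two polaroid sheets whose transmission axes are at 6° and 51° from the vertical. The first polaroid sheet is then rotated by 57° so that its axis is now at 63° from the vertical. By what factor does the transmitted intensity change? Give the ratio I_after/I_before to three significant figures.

Before rotation:
Unpolarized light through the first polarizer → I₁ = ½ I₀, now polarized at 6°.
I₂ = I₁ cos²(51° − 6°) = 0.5 I₀ · cos²(45°) = 0.25 I₀.
After rotation:
Unpolarized light through the first polarizer → I₁ = ½ I₀, now polarized at 63°.
I₂ = I₁ cos²(51° − 63°) = 0.5 I₀ · cos²(12°) = 0.4784 I₀.
Ratio = 0.4784 / 0.25 = 1.914.

I_new/I_old ≈ 1.91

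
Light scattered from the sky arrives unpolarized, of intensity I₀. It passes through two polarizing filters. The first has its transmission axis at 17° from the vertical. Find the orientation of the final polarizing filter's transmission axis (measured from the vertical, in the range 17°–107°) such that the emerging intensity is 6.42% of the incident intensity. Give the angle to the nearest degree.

θ ≈ 86°

Unpolarized light through the first polarizer → I₁ = ½ I₀, now polarized at 17°.
Need I₂/I₀ = 0.0642, so cos²(θ − 17°) = 0.0642 / 0.5 = 0.1284.
θ − 17° = arccos(√0.1284) = 69.0°, giving θ ≈ 17 + 69.0 = 86.0°.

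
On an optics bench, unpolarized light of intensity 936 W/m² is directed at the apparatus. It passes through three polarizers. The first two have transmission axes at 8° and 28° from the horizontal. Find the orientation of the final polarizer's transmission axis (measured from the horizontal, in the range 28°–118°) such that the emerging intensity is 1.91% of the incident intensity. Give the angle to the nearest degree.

Unpolarized light through the first polarizer → I₁ = ½ I₀, now polarized at 8°.
I₂ = I₁ cos²(28° − 8°) = 0.5 I₀ · cos²(20°) = 0.4415 I₀.
Need I₃/I₀ = 0.0191, so cos²(θ − 28°) = 0.0191 / 0.4415 = 0.04326.
θ − 28° = arccos(√0.04326) = 78.0°, giving θ ≈ 28 + 78.0 = 106.0°.

θ ≈ 106°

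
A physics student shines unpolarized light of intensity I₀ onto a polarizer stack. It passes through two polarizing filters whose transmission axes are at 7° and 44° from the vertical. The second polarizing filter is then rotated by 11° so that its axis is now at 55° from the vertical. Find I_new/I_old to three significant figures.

I_new/I_old ≈ 0.702

Before rotation:
Unpolarized light through the first polarizer → I₁ = ½ I₀, now polarized at 7°.
I₂ = I₁ cos²(44° − 7°) = 0.5 I₀ · cos²(37°) = 0.3189 I₀.
After rotation:
Unpolarized light through the first polarizer → I₁ = ½ I₀, now polarized at 7°.
I₂ = I₁ cos²(55° − 7°) = 0.5 I₀ · cos²(48°) = 0.2239 I₀.
Ratio = 0.2239 / 0.3189 = 0.702.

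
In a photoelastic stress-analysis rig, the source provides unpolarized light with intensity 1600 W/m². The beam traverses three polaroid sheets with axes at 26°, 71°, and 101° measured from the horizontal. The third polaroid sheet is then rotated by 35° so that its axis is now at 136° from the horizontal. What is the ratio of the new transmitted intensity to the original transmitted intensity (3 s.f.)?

Before rotation:
Unpolarized light through the first polarizer → I₁ = ½ I₀, now polarized at 26°.
I₂ = I₁ cos²(71° − 26°) = 0.5 I₀ · cos²(45°) = 0.25 I₀.
I₃ = I₂ cos²(101° − 71°) = 0.25 I₀ · cos²(30°) = 0.1875 I₀.
After rotation:
Unpolarized light through the first polarizer → I₁ = ½ I₀, now polarized at 26°.
I₂ = I₁ cos²(71° − 26°) = 0.5 I₀ · cos²(45°) = 0.25 I₀.
I₃ = I₂ cos²(136° − 71°) = 0.25 I₀ · cos²(65°) = 0.04465 I₀.
Ratio = 0.04465 / 0.1875 = 0.2381.

I_new/I_old ≈ 0.238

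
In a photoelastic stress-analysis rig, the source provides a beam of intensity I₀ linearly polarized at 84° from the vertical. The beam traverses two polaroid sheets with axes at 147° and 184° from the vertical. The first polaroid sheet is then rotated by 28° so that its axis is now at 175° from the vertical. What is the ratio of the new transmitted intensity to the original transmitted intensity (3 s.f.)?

I_new/I_old ≈ 0.00226

Before rotation:
By Malus's law, I₁ = I₀ cos²(147° − 84°) = I₀ cos²(63°) = 0.2061 I₀.
I₂ = I₁ cos²(184° − 147°) = 0.2061 I₀ · cos²(37°) = 0.1315 I₀.
After rotation:
I₁ = I₀ cos²(175° − 84°) = I₀ cos²(89°) = 0.0003046 I₀.
I₂ = I₁ cos²(184° − 175°) = 0.0003046 I₀ · cos²(9°) = 0.0002971 I₀.
Ratio = 0.0002971 / 0.1315 = 0.00226.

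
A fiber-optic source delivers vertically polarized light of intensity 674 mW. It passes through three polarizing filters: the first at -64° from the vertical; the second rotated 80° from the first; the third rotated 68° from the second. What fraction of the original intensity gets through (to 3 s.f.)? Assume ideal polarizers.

By Malus's law, I₁ = 674 mW · cos²(64°) = 129.5 mW.
I₂ = I₁ · cos²(80°) = 129.5 · 0.03015 = 3.906 mW.
I₃ = I₂ · cos²(68°) = 3.906 · 0.1403 = 0.5481 mW.
Transmitted fraction = 0.0008132.

I/I₀ ≈ 0.000813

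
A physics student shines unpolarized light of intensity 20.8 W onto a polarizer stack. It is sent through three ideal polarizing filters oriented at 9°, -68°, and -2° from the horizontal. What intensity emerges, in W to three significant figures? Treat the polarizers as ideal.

Unpolarized light through the first polarizer → I₁ = 20.8 W/2 = 10.4 W, polarized at 9°.
I₂ = I₁ · cos²(77°) = 10.4 · 0.0506 = 0.5263 W.
I₃ = I₂ · cos²(66°) = 0.5263 · 0.1654 = 0.08706 W.

I ≈ 0.0871 W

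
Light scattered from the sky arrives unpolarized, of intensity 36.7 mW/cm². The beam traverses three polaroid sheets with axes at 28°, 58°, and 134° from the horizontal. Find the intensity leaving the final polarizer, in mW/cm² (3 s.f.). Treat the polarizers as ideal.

I ≈ 0.805 mW/cm²

Unpolarized light through the first polarizer → I₁ = 36.7 mW/cm²/2 = 18.35 mW/cm², polarized at 28°.
I₂ = I₁ · cos²(30°) = 18.35 · 0.75 = 13.76 mW/cm².
I₃ = I₂ · cos²(76°) = 13.76 · 0.05853 = 0.8055 mW/cm².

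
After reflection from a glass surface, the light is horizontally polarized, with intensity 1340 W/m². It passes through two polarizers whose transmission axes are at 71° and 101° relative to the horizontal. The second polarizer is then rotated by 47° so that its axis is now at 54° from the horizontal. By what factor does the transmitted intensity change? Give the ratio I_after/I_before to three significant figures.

I_new/I_old ≈ 1.22

Before rotation:
I₁ = I₀ cos²(71° − 0°) = I₀ cos²(71°) = 0.106 I₀.
I₂ = I₁ cos²(101° − 71°) = 0.106 I₀ · cos²(30°) = 0.0795 I₀.
After rotation:
I₁ = I₀ cos²(71° − 0°) = I₀ cos²(71°) = 0.106 I₀.
I₂ = I₁ cos²(54° − 71°) = 0.106 I₀ · cos²(17°) = 0.09693 I₀.
Ratio = 0.09693 / 0.0795 = 1.219.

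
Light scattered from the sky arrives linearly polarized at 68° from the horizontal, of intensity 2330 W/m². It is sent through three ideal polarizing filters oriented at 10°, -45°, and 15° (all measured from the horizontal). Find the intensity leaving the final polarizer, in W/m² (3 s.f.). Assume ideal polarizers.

I₁ = 2330 W/m² · cos²(58°) = 654.3 W/m².
I₂ = I₁ · cos²(55°) = 654.3 · 0.329 = 215.3 W/m².
I₃ = I₂ · cos²(60°) = 215.3 · 0.25 = 53.81 W/m².

I ≈ 53.8 W/m²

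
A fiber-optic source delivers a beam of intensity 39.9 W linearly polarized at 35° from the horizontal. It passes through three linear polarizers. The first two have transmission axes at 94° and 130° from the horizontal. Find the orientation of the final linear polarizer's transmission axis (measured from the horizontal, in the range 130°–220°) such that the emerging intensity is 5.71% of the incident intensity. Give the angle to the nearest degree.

θ ≈ 185°

By Malus's law, I₁ = I₀ cos²(94° − 35°) = I₀ cos²(59°) = 0.2653 I₀.
I₂ = I₁ cos²(130° − 94°) = 0.2653 I₀ · cos²(36°) = 0.1736 I₀.
Need I₃/I₀ = 0.0571, so cos²(θ − 130°) = 0.0571 / 0.1736 = 0.3289.
θ − 130° = arccos(√0.3289) = 55.0°, giving θ ≈ 130 + 55.0 = 185.0°.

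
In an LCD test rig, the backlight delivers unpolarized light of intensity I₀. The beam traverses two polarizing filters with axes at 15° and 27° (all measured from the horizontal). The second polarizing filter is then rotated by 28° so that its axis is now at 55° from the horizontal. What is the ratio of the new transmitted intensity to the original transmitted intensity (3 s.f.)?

Before rotation:
Unpolarized light through the first polarizer → I₁ = ½ I₀, now polarized at 15°.
I₂ = I₁ cos²(27° − 15°) = 0.5 I₀ · cos²(12°) = 0.4784 I₀.
After rotation:
Unpolarized light through the first polarizer → I₁ = ½ I₀, now polarized at 15°.
I₂ = I₁ cos²(55° − 15°) = 0.5 I₀ · cos²(40°) = 0.2934 I₀.
Ratio = 0.2934 / 0.4784 = 0.6133.

I_new/I_old ≈ 0.613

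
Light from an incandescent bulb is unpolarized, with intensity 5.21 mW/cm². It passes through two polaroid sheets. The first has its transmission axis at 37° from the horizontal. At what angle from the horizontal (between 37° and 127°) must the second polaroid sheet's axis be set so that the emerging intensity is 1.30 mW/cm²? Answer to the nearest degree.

θ ≈ 82°

Unpolarized light through the first polarizer → I₁ = ½ I₀, now polarized at 37°.
Target fraction: 1.30 / 5.21 mW/cm² = 0.2495 of I₀.
Need I₂/I₀ = 0.2495, so cos²(θ − 37°) = 0.2495 / 0.5 = 0.499.
θ − 37° = arccos(√0.499) = 45.1°, giving θ ≈ 37 + 45.1 = 82.1°.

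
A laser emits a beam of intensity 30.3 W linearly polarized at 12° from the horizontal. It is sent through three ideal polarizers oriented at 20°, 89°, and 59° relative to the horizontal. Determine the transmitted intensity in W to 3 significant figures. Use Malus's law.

I ≈ 2.86 W

By Malus's law, I₁ = 30.3 W · cos²(8°) = 29.71 W.
I₂ = I₁ · cos²(69°) = 29.71 · 0.1284 = 3.816 W.
I₃ = I₂ · cos²(30°) = 3.816 · 0.75 = 2.862 W.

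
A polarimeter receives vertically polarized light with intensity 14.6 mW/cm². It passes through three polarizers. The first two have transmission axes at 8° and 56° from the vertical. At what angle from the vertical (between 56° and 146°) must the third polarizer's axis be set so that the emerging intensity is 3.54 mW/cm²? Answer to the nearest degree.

I₁ = I₀ cos²(8° − 0°) = I₀ cos²(8°) = 0.9806 I₀.
I₂ = I₁ cos²(56° − 8°) = 0.9806 I₀ · cos²(48°) = 0.4391 I₀.
Target fraction: 3.54 / 14.6 mW/cm² = 0.2425 of I₀.
Need I₃/I₀ = 0.2425, so cos²(θ − 56°) = 0.2425 / 0.4391 = 0.5522.
θ − 56° = arccos(√0.5522) = 42.0°, giving θ ≈ 56 + 42.0 = 98.0°.

θ ≈ 98°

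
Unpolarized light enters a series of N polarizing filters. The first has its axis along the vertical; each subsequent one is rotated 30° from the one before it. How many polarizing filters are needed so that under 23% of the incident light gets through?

N = 4

First polarizer halves the unpolarized light: factor 1/2.
Each further stage multiplies by cos²(30°) = 0.75.
After N polarizers: T = 0.5·0.75^(N−1). Require T < 0.23 ⇒ N−1 > ln(0.23/0.5)/ln(0.75) = 2.70, so N−1 ≥ 3 and N = 4.
Check: N=4 gives T = 0.2109 < 0.23; N=3 gives T = 0.2813.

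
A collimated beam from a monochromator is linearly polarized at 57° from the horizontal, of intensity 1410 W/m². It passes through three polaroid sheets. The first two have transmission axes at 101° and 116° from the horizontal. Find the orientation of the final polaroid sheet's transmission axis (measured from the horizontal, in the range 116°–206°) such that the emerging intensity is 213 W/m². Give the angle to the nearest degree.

θ ≈ 172°

I₁ = I₀ cos²(101° − 57°) = I₀ cos²(44°) = 0.5174 I₀.
I₂ = I₁ cos²(116° − 101°) = 0.5174 I₀ · cos²(15°) = 0.4828 I₀.
Target fraction: 213 / 1410 W/m² = 0.1511 of I₀.
Need I₃/I₀ = 0.1511, so cos²(θ − 116°) = 0.1511 / 0.4828 = 0.3129.
θ − 116° = arccos(√0.3129) = 56.0°, giving θ ≈ 116 + 56.0 = 172.0°.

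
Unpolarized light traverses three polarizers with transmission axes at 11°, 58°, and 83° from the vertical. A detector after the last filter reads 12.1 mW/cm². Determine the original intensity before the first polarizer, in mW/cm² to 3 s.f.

Unpolarized light through the first polarizer → I₁ = ½ I₀, now polarized at 11°.
I₂ = I₁ cos²(58° − 11°) = 0.5 I₀ · cos²(47°) = 0.2326 I₀.
I₃ = I₂ cos²(83° − 58°) = 0.2326 I₀ · cos²(25°) = 0.191 I₀.
So 12.1 mW/cm² = 0.191 I₀, giving I₀ = 12.1/0.191 = 63.34 mW/cm².

I₀ ≈ 63.3 mW/cm²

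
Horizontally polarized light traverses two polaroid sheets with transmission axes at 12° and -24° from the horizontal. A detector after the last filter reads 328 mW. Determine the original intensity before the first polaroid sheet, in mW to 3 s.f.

By Malus's law, I₁ = I₀ cos²(12° − 0°) = I₀ cos²(12°) = 0.9568 I₀.
I₂ = I₁ cos²(-24° − 12°) = 0.9568 I₀ · cos²(36°) = 0.6262 I₀.
So 328 mW = 0.6262 I₀, giving I₀ = 328/0.6262 = 523.8 mW.

I₀ ≈ 524 mW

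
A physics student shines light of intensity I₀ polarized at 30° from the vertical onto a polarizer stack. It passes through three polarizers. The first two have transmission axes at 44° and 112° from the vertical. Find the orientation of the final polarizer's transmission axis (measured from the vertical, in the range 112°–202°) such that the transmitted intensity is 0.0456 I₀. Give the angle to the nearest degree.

θ ≈ 166°

By Malus's law, I₁ = I₀ cos²(44° − 30°) = I₀ cos²(14°) = 0.9415 I₀.
I₂ = I₁ cos²(112° − 44°) = 0.9415 I₀ · cos²(68°) = 0.1321 I₀.
Need I₃/I₀ = 0.0456, so cos²(θ − 112°) = 0.0456 / 0.1321 = 0.3451.
θ − 112° = arccos(√0.3451) = 54.0°, giving θ ≈ 112 + 54.0 = 166.0°.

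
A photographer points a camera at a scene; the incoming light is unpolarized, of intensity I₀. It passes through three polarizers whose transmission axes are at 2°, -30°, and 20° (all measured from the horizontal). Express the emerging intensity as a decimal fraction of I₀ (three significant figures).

≈ 0.149 I₀

Unpolarized light through the first polarizer → I₁ = ½ I₀, now polarized at 2°.
I₂ = I₁ cos²(-30° − 2°) = 0.5 I₀ · cos²(32°) = 0.3596 I₀.
I₃ = I₂ cos²(20° + 30°) = 0.3596 I₀ · cos²(50°) = 0.1486 I₀.
Transmitted fraction = 0.1486.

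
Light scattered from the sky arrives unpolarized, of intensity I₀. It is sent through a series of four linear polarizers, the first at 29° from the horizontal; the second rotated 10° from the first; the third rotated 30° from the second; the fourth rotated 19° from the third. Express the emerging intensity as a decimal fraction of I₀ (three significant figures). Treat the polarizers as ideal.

Unpolarized light through the first polarizer → I₁ = ½ I₀, now polarized at 29°.
I₂ = I₁ cos²(10°) = 0.5 · 0.9698 I₀ = 0.4849 I₀.
I₃ = I₂ cos²(30°) = 0.4849 · 0.75 I₀ = 0.3637 I₀.
I₄ = I₃ cos²(19°) = 0.3637 · 0.894 I₀ = 0.3251 I₀.
Transmitted fraction = 0.3251.

≈ 0.325 I₀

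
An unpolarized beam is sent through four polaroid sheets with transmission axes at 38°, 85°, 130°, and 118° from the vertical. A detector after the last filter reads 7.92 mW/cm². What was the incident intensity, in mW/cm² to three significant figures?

Unpolarized light through the first polarizer → I₁ = ½ I₀, now polarized at 38°.
I₂ = I₁ cos²(85° − 38°) = 0.5 I₀ · cos²(47°) = 0.2326 I₀.
I₃ = I₂ cos²(130° − 85°) = 0.2326 I₀ · cos²(45°) = 0.1163 I₀.
I₄ = I₃ cos²(118° − 130°) = 0.1163 I₀ · cos²(12°) = 0.1113 I₀.
So 7.92 mW/cm² = 0.1113 I₀, giving I₀ = 7.92/0.1113 = 71.19 mW/cm².

I₀ ≈ 71.2 mW/cm²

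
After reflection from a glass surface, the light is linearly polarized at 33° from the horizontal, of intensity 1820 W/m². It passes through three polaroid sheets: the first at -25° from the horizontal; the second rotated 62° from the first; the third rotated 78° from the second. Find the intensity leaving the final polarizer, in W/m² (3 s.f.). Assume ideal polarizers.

I ≈ 4.87 W/m²

I₁ = 1820 W/m² · cos²(58°) = 511.1 W/m².
I₂ = I₁ · cos²(62°) = 511.1 · 0.2204 = 112.6 W/m².
I₃ = I₂ · cos²(78°) = 112.6 · 0.04323 = 4.869 W/m².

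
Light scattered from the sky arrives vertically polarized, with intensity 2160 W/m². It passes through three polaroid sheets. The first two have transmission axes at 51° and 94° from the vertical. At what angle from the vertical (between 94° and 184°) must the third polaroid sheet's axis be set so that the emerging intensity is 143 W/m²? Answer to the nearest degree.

θ ≈ 150°

I₁ = I₀ cos²(51° − 0°) = I₀ cos²(51°) = 0.396 I₀.
I₂ = I₁ cos²(94° − 51°) = 0.396 I₀ · cos²(43°) = 0.2118 I₀.
Target fraction: 143 / 2160 W/m² = 0.0662 of I₀.
Need I₃/I₀ = 0.0662, so cos²(θ − 94°) = 0.0662 / 0.2118 = 0.3125.
θ − 94° = arccos(√0.3125) = 56.0°, giving θ ≈ 94 + 56.0 = 150.0°.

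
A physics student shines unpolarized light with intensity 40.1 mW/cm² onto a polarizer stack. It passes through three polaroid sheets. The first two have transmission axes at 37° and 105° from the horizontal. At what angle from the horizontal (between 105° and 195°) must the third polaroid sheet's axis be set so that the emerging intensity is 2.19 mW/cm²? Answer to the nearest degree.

θ ≈ 133°

Unpolarized light through the first polarizer → I₁ = ½ I₀, now polarized at 37°.
I₂ = I₁ cos²(105° − 37°) = 0.5 I₀ · cos²(68°) = 0.07017 I₀.
Target fraction: 2.19 / 40.1 mW/cm² = 0.05461 of I₀.
Need I₃/I₀ = 0.05461, so cos²(θ − 105°) = 0.05461 / 0.07017 = 0.7784.
θ − 105° = arccos(√0.7784) = 28.1°, giving θ ≈ 105 + 28.1 = 133.1°.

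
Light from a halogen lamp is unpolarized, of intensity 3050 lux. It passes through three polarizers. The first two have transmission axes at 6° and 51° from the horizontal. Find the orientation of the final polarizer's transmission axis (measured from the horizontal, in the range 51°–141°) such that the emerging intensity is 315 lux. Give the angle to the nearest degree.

Unpolarized light through the first polarizer → I₁ = ½ I₀, now polarized at 6°.
I₂ = I₁ cos²(51° − 6°) = 0.5 I₀ · cos²(45°) = 0.25 I₀.
Target fraction: 315 / 3050 lux = 0.1033 of I₀.
Need I₃/I₀ = 0.1033, so cos²(θ − 51°) = 0.1033 / 0.25 = 0.4131.
θ − 51° = arccos(√0.4131) = 50.0°, giving θ ≈ 51 + 50.0 = 101.0°.

θ ≈ 101°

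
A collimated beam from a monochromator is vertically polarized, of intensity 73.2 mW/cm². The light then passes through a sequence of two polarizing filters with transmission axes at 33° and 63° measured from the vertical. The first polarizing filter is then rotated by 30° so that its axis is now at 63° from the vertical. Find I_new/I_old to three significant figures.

I_new/I_old ≈ 0.391

Before rotation:
By Malus's law, I₁ = I₀ cos²(33° − 0°) = I₀ cos²(33°) = 0.7034 I₀.
I₂ = I₁ cos²(63° − 33°) = 0.7034 I₀ · cos²(30°) = 0.5275 I₀.
After rotation:
I₁ = I₀ cos²(63° − 0°) = I₀ cos²(63°) = 0.2061 I₀.
I₂ = I₁ cos²(63° − 63°) = 0.2061 I₀ · cos²(0°) = 0.2061 I₀.
Ratio = 0.2061 / 0.5275 = 0.3907.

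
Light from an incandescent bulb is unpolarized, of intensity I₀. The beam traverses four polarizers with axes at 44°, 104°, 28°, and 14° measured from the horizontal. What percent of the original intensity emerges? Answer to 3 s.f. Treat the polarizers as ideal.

Unpolarized light through the first polarizer → I₁ = ½ I₀, now polarized at 44°.
I₂ = I₁ cos²(104° − 44°) = 0.5 I₀ · cos²(60°) = 0.125 I₀.
I₃ = I₂ cos²(28° − 104°) = 0.125 I₀ · cos²(76°) = 0.007316 I₀.
I₄ = I₃ cos²(14° − 28°) = 0.007316 I₀ · cos²(14°) = 0.006888 I₀.
That is 0.6888% of the incident intensity.

≈ 0.689%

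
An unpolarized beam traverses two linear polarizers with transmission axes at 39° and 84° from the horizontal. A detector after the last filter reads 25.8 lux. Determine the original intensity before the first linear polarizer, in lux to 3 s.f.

I₀ ≈ 103 lux

Unpolarized light through the first polarizer → I₁ = ½ I₀, now polarized at 39°.
I₂ = I₁ cos²(84° − 39°) = 0.5 I₀ · cos²(45°) = 0.25 I₀.
So 25.8 lux = 0.25 I₀, giving I₀ = 25.8/0.25 = 103.2 lux.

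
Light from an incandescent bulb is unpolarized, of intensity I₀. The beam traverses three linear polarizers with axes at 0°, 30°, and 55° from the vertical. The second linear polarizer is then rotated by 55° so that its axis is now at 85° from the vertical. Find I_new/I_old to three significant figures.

Before rotation:
Unpolarized light through the first polarizer → I₁ = ½ I₀, now polarized at 0°.
I₂ = I₁ cos²(30° − 0°) = 0.5 I₀ · cos²(30°) = 0.375 I₀.
I₃ = I₂ cos²(55° − 30°) = 0.375 I₀ · cos²(25°) = 0.308 I₀.
After rotation:
Unpolarized light through the first polarizer → I₁ = ½ I₀, now polarized at 0°.
I₂ = I₁ cos²(85° − 0°) = 0.5 I₀ · cos²(85°) = 0.003798 I₀.
I₃ = I₂ cos²(55° − 85°) = 0.003798 I₀ · cos²(30°) = 0.002849 I₀.
Ratio = 0.002849 / 0.308 = 0.009248.

I_new/I_old ≈ 0.00925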